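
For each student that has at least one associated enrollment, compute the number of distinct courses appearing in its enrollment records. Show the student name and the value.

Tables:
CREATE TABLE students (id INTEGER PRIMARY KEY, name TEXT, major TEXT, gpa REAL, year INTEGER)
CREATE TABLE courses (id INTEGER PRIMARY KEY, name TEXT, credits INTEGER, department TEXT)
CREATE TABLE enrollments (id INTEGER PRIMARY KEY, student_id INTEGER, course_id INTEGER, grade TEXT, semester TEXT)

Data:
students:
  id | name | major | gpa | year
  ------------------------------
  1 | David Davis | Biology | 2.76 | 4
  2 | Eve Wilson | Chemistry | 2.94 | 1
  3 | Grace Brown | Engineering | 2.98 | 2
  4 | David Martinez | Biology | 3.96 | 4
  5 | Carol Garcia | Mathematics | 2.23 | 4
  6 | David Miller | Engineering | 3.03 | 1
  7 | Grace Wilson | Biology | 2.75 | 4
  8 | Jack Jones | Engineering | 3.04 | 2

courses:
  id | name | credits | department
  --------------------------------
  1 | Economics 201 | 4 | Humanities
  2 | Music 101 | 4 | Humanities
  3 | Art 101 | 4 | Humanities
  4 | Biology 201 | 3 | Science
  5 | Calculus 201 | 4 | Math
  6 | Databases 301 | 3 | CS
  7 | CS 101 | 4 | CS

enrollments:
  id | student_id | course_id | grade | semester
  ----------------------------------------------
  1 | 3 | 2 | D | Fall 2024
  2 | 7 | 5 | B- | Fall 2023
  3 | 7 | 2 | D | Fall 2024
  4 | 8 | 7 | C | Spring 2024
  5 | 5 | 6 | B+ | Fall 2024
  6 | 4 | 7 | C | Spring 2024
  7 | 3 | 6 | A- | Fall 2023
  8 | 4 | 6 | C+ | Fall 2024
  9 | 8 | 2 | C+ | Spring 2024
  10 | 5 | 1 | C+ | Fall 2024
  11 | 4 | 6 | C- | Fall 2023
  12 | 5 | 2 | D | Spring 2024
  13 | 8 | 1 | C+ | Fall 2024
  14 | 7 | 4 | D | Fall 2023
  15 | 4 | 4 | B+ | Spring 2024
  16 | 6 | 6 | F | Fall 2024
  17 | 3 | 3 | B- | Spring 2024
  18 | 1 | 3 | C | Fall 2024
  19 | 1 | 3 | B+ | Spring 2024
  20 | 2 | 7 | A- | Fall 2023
SELECT p.name, COUNT(DISTINCT c.course_id) AS distinct_course_count FROM enrollments c JOIN students p ON c.student_id = p.id GROUP BY p.id, p.name

Execution result:
name | distinct_course_count
David Davis | 1
Eve Wilson | 1
Grace Brown | 3
David Martinez | 3
Carol Garcia | 3
David Miller | 1
Grace Wilson | 3
Jack Jones | 3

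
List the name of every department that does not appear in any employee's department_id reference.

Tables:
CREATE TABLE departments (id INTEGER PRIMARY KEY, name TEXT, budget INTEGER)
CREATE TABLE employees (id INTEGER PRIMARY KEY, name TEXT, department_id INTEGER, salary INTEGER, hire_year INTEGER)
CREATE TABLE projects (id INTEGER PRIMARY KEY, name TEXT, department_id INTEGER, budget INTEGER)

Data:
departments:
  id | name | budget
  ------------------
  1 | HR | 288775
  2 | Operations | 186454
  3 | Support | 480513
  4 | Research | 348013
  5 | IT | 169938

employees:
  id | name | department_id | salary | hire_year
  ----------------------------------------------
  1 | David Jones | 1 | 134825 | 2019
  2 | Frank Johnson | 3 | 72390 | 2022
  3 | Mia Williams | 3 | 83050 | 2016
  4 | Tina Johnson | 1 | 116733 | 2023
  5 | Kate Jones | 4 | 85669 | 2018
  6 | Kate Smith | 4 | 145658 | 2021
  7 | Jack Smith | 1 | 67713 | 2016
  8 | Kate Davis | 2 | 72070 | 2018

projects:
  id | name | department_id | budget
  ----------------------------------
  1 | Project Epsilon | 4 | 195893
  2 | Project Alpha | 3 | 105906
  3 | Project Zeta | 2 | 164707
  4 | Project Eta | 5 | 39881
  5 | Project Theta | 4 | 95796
SELECT p.name FROM departments p LEFT JOIN employees c ON c.department_id = p.id WHERE c.id IS NULL

Execution result:
IT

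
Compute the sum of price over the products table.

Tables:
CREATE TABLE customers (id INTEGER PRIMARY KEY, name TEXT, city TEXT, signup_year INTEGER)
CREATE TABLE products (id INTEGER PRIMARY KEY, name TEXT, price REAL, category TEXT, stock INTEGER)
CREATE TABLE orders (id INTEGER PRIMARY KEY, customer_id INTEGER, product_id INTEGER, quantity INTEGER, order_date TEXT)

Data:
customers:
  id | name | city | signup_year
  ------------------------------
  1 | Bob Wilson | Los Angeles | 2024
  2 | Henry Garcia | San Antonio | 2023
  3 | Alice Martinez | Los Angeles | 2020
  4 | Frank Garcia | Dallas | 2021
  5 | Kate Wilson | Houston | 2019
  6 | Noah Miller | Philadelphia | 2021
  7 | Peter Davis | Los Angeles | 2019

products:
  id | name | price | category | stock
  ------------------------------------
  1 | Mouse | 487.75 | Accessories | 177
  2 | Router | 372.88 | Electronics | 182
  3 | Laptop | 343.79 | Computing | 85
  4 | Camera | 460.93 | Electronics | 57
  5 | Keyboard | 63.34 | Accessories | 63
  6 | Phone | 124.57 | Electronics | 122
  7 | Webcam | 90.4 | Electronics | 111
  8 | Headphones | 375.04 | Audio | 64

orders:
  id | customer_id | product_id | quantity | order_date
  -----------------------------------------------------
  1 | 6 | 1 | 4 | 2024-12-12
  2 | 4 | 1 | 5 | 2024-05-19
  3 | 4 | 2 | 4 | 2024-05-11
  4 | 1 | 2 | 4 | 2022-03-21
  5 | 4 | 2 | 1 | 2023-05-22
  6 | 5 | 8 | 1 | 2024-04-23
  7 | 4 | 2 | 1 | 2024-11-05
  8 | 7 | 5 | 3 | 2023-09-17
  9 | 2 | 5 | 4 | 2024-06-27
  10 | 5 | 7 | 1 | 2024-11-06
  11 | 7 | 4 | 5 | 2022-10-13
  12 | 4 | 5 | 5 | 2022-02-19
SELECT SUM(price) FROM products

Execution result:
2318.70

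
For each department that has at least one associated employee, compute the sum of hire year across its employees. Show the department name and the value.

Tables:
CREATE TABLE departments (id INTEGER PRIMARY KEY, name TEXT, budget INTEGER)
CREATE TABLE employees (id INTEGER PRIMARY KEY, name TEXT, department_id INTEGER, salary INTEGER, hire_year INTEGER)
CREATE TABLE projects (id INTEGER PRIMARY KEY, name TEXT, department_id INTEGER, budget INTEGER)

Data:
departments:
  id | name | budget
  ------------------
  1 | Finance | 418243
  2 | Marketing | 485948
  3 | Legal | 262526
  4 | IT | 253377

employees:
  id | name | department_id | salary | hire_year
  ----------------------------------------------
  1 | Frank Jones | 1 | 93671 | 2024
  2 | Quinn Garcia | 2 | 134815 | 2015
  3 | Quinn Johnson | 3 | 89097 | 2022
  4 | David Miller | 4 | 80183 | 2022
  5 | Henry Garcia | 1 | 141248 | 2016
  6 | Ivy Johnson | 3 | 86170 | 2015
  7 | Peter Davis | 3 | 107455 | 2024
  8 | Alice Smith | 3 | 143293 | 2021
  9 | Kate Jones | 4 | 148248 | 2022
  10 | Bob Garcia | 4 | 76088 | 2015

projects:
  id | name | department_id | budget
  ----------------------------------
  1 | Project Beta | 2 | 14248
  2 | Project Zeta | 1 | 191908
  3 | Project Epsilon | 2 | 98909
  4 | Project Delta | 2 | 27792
SELECT p.name, SUM(c.hire_year) AS sum_hire_year FROM employees c JOIN departments p ON c.department_id = p.id GROUP BY p.id, p.name

Execution result:
name | sum_hire_year
Finance | 4040
Marketing | 2015
Legal | 8082
IT | 6059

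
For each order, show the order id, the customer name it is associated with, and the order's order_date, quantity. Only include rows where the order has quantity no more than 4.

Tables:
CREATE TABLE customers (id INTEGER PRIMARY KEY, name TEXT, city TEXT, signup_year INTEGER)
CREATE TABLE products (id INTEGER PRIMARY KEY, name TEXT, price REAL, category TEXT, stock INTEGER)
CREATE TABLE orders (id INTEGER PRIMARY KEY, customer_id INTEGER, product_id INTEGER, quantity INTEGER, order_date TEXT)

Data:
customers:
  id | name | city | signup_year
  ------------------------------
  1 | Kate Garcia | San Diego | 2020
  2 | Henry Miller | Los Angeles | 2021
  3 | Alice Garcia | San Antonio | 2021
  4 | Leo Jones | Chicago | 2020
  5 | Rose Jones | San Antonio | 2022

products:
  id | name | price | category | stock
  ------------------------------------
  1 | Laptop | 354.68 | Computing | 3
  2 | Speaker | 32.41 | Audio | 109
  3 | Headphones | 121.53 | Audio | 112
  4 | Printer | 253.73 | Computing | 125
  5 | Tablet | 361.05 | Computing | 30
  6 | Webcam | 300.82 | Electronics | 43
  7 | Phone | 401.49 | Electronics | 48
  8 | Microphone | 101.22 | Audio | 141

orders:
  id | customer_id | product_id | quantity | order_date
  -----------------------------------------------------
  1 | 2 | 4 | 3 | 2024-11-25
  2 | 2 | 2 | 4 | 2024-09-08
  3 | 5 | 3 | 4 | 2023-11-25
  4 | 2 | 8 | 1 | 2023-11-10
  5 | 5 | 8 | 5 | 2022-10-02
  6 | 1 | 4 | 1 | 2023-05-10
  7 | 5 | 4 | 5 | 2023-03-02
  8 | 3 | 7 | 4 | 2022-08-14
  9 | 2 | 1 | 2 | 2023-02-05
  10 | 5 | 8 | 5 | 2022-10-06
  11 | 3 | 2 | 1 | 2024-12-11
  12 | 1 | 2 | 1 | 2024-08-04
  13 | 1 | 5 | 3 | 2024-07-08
SELECT c.id, p.name AS customer, c.order_date, c.quantity FROM orders c JOIN customers p ON c.customer_id = p.id WHERE c.quantity <= 4

Execution result:
id | customer | order_date | quantity
1 | Henry Miller | 2024-11-25 | 3
2 | Henry Miller | 2024-09-08 | 4
3 | Rose Jones | 2023-11-25 | 4
4 | Henry Miller | 2023-11-10 | 1
6 | Kate Garcia | 2023-05-10 | 1
8 | Alice Garcia | 2022-08-14 | 4
9 | Henry Miller | 2023-02-05 | 2
11 | Alice Garcia | 2024-12-11 | 1
12 | Kate Garcia | 2024-08-04 | 1
13 | Kate Garcia | 2024-07-08 | 3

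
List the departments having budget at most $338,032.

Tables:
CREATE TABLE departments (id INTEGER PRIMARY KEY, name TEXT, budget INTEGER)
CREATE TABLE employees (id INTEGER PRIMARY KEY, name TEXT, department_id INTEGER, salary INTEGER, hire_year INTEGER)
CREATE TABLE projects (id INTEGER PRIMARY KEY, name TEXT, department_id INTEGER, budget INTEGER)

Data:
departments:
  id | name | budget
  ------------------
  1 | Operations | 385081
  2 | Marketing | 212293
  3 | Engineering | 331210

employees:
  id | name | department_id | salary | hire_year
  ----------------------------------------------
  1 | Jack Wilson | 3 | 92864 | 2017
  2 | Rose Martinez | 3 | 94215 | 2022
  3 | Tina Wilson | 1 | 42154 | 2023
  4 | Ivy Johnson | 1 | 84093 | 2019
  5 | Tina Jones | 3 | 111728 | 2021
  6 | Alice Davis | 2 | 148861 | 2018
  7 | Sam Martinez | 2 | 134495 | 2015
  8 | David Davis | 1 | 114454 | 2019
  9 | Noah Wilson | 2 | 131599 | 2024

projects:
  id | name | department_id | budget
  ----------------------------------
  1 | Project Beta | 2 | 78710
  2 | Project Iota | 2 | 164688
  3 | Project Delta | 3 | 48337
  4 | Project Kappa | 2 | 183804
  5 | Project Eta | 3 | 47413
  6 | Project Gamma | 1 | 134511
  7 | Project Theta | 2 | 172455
SELECT name, budget FROM departments WHERE budget <= 338032

Execution result:
name | budget
Marketing | 212293
Engineering | 331210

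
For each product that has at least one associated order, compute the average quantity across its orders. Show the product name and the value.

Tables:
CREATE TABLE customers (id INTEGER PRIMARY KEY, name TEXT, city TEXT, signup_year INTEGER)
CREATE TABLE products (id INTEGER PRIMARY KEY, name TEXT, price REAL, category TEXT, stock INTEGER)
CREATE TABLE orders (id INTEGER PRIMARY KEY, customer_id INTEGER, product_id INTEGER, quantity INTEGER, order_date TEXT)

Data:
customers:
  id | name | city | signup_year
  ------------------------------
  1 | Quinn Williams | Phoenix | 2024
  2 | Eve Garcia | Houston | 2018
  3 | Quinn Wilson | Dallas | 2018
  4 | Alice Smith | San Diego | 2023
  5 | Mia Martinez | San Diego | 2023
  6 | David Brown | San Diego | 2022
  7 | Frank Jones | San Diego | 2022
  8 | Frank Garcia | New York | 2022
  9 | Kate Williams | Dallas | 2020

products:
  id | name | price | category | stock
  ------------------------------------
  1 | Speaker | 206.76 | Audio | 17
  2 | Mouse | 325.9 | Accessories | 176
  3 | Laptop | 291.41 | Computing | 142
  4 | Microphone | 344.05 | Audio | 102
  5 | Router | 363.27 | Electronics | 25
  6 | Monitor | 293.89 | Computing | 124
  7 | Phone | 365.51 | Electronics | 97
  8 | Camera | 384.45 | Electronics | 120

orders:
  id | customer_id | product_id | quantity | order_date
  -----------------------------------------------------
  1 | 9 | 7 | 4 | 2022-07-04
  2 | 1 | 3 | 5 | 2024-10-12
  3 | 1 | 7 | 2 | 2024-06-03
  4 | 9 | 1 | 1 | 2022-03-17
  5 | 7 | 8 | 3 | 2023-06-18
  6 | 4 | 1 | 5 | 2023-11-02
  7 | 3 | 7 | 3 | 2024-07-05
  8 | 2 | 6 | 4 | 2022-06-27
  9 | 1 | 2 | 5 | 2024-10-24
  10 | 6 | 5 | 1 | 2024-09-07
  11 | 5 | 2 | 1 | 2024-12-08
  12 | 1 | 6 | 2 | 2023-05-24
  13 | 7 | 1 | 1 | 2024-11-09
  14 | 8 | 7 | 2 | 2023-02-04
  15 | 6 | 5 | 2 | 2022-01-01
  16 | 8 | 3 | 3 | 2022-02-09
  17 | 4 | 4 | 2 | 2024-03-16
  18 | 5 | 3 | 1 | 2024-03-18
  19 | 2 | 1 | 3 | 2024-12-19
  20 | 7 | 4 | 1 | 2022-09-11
SELECT p.name, AVG(c.quantity) AS avg_quantity FROM orders c JOIN products p ON c.product_id = p.id GROUP BY p.id, p.name

Execution result:
name | avg_quantity
Speaker | 2.50
Mouse | 3.00
Laptop | 3.00
Microphone | 1.50
Router | 1.50
Monitor | 3.00
Phone | 2.75
Camera | 3.00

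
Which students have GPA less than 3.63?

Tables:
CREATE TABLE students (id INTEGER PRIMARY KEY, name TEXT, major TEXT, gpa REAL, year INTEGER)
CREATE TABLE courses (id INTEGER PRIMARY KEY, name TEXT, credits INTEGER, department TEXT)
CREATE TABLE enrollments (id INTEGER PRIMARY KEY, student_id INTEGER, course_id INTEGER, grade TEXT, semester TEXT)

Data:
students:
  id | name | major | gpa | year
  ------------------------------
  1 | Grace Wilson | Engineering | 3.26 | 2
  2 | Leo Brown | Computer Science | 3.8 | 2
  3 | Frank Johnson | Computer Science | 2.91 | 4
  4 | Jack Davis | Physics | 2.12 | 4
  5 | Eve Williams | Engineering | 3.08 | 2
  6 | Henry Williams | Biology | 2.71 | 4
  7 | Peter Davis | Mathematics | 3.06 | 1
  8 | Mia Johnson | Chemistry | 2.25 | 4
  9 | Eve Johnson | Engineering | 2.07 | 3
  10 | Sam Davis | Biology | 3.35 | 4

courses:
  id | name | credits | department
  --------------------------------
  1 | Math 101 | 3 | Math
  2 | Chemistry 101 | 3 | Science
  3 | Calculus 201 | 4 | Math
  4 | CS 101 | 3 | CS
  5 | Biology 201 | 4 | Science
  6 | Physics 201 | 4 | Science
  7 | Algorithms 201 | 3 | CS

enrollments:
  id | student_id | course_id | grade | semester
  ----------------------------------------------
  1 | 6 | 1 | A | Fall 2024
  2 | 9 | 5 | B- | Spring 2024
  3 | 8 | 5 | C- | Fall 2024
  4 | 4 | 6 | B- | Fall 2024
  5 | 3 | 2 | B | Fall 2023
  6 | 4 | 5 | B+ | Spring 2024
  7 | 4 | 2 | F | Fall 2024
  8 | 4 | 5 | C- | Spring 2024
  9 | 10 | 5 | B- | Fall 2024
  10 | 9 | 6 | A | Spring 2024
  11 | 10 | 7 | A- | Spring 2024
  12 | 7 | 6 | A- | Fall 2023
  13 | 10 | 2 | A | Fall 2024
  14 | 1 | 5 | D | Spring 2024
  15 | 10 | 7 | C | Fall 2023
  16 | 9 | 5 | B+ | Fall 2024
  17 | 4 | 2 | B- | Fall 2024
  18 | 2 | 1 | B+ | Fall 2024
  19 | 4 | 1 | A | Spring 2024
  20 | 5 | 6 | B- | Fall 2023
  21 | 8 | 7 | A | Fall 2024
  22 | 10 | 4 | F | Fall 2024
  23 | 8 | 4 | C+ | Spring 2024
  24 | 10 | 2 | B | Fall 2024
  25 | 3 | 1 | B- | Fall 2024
SELECT name, gpa FROM students WHERE gpa < 3.63

Execution result:
name | gpa
Grace Wilson | 3.26
Frank Johnson | 2.91
Jack Davis | 2.12
Eve Williams | 3.08
Henry Williams | 2.71
Peter Davis | 3.06
Mia Johnson | 2.25
Eve Johnson | 2.07
Sam Davis | 3.35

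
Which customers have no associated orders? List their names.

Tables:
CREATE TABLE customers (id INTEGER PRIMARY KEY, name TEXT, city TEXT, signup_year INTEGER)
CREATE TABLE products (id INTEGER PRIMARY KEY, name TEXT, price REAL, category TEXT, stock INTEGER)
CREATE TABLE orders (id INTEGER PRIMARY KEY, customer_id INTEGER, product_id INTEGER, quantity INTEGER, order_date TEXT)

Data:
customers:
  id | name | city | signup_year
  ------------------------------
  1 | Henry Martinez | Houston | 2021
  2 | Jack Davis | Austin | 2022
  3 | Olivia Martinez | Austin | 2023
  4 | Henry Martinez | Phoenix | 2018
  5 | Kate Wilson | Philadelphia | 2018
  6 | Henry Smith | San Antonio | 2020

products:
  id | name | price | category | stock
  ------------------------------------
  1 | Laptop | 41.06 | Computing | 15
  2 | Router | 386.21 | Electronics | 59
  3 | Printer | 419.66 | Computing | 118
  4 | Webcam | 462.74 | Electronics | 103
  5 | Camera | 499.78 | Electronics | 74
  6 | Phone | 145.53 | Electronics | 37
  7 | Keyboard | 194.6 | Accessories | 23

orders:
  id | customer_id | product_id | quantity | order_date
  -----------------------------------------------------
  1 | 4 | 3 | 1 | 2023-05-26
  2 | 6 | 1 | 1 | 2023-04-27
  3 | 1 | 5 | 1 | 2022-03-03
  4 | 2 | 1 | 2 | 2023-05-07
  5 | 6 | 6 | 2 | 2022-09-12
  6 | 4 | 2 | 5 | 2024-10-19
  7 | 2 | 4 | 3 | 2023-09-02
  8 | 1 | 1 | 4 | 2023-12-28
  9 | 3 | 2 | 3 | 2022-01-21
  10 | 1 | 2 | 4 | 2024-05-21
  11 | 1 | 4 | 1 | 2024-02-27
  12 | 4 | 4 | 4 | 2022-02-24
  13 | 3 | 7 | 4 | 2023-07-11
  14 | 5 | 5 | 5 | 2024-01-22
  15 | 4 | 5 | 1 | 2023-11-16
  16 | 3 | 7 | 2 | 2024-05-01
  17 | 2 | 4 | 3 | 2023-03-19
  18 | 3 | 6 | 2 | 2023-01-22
SELECT p.name FROM customers p LEFT JOIN orders c ON c.customer_id = p.id WHERE c.id IS NULL

Execution result:
(no rows)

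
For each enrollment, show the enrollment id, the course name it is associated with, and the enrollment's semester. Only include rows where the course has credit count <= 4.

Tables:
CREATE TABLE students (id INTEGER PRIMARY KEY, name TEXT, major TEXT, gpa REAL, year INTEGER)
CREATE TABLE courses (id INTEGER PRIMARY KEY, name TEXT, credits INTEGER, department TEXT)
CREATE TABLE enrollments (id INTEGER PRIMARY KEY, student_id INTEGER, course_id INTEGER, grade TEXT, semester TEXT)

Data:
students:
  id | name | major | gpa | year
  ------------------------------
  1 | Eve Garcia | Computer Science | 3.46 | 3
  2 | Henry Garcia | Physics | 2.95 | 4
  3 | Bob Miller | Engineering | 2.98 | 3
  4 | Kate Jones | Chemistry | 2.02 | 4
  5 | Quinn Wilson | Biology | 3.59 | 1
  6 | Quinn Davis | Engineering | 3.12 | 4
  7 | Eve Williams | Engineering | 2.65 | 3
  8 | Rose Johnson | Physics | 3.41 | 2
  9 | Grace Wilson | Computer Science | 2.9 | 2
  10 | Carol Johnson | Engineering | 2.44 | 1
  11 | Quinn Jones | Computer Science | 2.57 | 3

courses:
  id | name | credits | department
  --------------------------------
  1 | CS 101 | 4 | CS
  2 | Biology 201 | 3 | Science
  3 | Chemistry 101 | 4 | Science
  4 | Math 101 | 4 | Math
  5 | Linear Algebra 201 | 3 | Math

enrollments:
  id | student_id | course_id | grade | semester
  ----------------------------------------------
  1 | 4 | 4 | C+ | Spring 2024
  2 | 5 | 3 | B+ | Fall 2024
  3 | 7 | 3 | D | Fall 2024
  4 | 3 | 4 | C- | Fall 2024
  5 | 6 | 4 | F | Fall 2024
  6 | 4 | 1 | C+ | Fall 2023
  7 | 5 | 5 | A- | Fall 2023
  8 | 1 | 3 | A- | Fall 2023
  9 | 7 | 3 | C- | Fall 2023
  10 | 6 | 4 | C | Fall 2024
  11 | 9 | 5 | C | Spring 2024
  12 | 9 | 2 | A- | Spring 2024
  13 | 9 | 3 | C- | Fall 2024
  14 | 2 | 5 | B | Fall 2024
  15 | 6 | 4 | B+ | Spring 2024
SELECT c.id, p.name AS course, c.semester FROM enrollments c JOIN courses p ON c.course_id = p.id WHERE p.credits <= 4

Execution result:
id | course | semester
1 | Math 101 | Spring 2024
2 | Chemistry 101 | Fall 2024
3 | Chemistry 101 | Fall 2024
4 | Math 101 | Fall 2024
5 | Math 101 | Fall 2024
6 | CS 101 | Fall 2023
7 | Linear Algebra 201 | Fall 2023
8 | Chemistry 101 | Fall 2023
9 | Chemistry 101 | Fall 2023
10 | Math 101 | Fall 2024
11 | Linear Algebra 201 | Spring 2024
12 | Biology 201 | Spring 2024
13 | Chemistry 101 | Fall 2024
14 | Linear Algebra 201 | Fall 2024
15 | Math 101 | Spring 2024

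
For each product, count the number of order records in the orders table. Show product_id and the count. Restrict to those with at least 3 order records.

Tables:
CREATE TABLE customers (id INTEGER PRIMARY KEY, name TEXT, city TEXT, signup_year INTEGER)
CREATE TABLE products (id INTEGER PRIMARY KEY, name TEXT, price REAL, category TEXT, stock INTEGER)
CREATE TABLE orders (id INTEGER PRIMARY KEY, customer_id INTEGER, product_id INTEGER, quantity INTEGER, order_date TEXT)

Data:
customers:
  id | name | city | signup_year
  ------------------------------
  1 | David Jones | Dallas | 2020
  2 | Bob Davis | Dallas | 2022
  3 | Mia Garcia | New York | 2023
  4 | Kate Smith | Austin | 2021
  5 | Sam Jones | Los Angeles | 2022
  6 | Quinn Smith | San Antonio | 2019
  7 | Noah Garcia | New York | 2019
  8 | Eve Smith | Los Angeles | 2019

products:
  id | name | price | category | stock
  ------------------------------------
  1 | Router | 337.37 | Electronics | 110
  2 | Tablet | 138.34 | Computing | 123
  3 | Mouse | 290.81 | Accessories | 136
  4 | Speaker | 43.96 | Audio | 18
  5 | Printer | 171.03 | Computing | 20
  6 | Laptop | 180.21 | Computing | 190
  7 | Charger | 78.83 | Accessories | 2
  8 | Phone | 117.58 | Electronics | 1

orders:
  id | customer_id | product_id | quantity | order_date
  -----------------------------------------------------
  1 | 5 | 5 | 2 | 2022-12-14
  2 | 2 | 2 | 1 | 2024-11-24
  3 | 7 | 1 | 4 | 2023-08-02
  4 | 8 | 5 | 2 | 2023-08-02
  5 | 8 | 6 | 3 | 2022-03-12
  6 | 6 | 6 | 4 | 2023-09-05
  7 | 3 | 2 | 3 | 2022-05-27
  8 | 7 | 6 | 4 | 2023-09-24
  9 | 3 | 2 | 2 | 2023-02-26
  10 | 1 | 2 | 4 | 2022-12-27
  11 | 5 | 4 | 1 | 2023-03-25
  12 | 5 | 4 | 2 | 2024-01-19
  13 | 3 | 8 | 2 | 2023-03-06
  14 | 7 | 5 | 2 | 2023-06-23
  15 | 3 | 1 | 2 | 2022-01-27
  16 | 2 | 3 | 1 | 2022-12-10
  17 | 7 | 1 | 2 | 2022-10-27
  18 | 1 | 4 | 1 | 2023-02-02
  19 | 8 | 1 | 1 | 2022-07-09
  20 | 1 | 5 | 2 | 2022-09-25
SELECT product_id, COUNT(*) AS order_count FROM orders GROUP BY product_id HAVING COUNT(*) >= 3

Execution result:
product_id | order_count
1 | 4
2 | 4
4 | 3
5 | 4
6 | 3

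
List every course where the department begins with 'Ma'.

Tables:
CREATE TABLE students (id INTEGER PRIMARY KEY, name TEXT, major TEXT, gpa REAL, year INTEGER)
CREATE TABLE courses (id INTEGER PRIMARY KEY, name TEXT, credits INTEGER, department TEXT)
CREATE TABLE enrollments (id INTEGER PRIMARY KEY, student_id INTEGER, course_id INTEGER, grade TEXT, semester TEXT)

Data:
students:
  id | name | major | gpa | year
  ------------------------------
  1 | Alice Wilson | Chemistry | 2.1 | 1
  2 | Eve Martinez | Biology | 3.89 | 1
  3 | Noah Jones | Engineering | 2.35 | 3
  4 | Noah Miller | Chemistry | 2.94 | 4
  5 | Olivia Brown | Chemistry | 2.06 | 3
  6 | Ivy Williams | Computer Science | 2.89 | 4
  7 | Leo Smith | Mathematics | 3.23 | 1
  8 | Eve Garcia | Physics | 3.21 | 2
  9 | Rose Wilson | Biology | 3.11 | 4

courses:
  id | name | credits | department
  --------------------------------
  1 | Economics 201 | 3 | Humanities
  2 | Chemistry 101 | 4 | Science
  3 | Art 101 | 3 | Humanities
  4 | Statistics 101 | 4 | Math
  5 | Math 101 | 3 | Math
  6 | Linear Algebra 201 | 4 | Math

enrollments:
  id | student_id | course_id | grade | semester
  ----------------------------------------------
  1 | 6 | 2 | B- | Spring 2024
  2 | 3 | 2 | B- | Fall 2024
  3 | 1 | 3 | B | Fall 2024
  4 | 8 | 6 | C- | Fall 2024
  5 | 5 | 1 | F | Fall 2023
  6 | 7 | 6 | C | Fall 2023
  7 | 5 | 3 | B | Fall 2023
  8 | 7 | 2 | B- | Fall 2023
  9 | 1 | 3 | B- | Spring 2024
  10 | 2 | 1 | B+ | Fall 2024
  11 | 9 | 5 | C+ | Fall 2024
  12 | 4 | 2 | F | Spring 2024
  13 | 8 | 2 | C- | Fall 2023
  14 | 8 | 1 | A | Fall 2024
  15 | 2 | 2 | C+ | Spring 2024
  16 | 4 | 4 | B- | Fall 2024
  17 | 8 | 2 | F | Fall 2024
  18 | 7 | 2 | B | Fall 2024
SELECT name, department FROM courses WHERE department LIKE 'Ma%'

Execution result:
name | department
Statistics 101 | Math
Math 101 | Math
Linear Algebra 201 | Math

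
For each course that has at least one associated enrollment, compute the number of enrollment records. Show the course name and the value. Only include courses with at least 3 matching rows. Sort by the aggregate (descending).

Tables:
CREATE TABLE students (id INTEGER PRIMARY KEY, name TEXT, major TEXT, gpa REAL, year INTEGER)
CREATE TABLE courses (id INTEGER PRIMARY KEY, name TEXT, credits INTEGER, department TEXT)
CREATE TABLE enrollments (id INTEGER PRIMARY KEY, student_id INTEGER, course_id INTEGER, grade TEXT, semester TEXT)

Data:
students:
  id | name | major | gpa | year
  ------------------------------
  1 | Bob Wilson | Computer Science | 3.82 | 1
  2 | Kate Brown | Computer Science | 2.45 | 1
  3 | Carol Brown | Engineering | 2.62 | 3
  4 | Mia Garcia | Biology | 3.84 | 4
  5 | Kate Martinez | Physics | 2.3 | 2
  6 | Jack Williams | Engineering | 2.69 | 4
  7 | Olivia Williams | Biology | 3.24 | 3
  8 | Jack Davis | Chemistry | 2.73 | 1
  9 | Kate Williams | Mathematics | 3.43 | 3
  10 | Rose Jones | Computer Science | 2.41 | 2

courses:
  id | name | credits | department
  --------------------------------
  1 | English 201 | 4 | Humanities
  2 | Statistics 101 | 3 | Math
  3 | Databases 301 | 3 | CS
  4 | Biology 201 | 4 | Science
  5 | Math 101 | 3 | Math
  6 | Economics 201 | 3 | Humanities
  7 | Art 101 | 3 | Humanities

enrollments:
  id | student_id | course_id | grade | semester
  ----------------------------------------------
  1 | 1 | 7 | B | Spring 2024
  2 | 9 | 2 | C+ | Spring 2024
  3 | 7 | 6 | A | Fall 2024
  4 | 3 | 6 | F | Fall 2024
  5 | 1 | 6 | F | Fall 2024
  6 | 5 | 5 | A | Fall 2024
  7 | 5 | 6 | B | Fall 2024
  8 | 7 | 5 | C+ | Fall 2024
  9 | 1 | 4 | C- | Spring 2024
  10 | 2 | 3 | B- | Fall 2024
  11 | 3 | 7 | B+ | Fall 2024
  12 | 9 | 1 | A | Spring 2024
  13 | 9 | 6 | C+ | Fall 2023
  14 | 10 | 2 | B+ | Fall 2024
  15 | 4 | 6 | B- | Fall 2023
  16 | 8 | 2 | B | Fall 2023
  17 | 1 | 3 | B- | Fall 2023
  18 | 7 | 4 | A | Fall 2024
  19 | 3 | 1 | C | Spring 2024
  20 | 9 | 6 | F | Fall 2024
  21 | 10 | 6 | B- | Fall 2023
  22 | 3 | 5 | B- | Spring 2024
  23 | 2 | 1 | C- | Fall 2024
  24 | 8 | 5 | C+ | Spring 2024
SELECT p.name, COUNT(*) AS n FROM enrollments c JOIN courses p ON c.course_id = p.id GROUP BY p.id, p.name HAVING COUNT(*) >= 3 ORDER BY n DESC

Execution result:
name | n
Economics 201 | 8
Math 101 | 4
English 201 | 3
Statistics 101 | 3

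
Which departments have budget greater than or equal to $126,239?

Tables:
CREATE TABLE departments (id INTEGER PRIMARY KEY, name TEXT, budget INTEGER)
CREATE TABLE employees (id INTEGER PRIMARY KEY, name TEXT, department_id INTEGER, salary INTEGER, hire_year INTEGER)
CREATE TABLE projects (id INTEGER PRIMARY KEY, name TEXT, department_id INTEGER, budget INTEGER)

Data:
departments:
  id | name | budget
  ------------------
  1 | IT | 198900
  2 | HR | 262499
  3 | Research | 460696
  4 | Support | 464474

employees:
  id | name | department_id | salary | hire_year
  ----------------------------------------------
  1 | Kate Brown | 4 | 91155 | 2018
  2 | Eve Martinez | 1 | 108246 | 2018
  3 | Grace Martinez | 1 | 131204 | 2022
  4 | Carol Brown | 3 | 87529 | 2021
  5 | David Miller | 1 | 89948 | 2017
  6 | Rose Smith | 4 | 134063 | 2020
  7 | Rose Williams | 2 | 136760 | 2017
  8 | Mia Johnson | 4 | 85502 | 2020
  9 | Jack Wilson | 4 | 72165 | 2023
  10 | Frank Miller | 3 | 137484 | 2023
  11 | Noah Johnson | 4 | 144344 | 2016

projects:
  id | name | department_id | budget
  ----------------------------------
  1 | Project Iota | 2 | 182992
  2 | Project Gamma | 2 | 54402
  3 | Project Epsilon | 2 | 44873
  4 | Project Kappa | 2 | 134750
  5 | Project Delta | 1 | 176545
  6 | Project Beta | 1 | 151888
SELECT name, budget FROM departments WHERE budget >= 126239

Execution result:
name | budget
IT | 198900
HR | 262499
Research | 460696
Support | 464474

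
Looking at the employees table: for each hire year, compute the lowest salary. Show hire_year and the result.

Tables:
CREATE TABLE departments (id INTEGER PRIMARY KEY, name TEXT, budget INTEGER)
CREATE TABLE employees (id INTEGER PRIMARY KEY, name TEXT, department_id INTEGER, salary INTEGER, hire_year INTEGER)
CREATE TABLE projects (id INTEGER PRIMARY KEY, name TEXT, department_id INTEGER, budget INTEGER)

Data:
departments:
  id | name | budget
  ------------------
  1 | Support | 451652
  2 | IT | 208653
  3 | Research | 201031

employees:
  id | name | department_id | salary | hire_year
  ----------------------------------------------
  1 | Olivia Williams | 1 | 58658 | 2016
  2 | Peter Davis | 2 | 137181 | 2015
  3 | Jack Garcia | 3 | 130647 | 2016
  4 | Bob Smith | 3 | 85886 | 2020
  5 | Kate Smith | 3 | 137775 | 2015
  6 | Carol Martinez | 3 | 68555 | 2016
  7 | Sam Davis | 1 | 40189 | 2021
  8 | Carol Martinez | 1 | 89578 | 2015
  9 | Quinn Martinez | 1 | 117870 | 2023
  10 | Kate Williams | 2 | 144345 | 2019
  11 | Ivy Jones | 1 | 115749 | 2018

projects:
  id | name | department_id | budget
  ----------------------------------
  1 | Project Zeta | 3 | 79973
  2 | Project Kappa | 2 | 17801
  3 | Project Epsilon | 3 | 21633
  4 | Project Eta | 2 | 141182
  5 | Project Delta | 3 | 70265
SELECT hire_year, MIN(salary) AS min_salary FROM employees GROUP BY hire_year

Execution result:
hire_year | min_salary
2015 | 89578
2016 | 58658
2018 | 115749
2019 | 144345
2020 | 85886
2021 | 40189
2023 | 117870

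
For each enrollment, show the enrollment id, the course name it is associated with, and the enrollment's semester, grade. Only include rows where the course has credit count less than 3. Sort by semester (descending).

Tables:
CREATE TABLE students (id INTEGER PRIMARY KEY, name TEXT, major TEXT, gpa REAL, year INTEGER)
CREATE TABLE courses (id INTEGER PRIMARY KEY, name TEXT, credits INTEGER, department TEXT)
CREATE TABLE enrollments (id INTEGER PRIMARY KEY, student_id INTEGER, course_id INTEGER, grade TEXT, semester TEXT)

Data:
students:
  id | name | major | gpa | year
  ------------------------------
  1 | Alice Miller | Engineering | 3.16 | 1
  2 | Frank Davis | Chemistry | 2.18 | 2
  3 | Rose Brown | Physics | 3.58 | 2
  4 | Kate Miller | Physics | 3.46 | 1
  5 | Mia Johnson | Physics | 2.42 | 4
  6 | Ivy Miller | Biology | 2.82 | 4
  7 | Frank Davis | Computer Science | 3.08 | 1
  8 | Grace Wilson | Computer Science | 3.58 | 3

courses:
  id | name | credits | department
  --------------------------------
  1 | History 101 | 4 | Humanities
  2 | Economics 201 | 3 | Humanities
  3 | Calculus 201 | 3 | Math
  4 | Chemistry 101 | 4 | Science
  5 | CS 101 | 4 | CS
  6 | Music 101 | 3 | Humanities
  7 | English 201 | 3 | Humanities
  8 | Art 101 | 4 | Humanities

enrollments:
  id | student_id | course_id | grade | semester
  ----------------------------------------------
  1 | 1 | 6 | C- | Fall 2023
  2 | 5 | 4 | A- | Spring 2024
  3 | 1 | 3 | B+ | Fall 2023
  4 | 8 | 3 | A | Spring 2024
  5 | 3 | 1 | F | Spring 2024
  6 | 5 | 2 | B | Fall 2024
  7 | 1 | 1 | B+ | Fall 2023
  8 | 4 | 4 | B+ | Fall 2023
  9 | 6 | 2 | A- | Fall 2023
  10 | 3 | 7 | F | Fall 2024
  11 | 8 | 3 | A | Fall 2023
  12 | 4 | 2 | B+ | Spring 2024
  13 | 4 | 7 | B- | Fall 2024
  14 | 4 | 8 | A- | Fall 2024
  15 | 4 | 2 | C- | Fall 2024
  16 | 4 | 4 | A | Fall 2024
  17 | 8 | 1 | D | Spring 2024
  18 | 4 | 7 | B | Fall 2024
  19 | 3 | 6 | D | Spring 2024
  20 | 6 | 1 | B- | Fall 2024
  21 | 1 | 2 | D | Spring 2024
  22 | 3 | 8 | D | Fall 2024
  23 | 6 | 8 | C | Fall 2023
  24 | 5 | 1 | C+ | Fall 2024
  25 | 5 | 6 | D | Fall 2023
SELECT c.id, p.name AS course, c.semester, c.grade FROM enrollments c JOIN courses p ON c.course_id = p.id WHERE p.credits < 3 ORDER BY c.semester DESC

Execution result:
(no rows)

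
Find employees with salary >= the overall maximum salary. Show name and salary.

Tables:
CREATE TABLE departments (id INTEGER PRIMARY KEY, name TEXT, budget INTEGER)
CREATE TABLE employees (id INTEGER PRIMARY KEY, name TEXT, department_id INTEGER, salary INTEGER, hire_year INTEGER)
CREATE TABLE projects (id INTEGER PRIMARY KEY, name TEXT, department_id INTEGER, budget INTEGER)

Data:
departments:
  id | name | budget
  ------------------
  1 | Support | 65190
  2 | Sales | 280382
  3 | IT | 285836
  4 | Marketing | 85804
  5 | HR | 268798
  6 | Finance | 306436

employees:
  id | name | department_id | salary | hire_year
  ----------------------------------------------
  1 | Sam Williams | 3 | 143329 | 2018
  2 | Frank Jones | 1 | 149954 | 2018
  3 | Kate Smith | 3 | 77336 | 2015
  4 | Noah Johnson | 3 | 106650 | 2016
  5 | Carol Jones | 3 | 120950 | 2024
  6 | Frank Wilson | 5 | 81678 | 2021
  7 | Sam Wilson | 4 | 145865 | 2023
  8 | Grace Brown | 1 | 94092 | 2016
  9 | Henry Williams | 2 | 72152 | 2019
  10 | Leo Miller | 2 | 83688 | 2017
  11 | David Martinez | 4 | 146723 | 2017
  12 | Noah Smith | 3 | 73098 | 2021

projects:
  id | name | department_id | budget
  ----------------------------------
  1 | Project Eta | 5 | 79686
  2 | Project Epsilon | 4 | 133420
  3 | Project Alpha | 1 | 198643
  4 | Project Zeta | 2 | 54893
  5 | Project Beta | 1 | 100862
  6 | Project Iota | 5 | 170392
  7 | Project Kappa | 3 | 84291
SELECT name, salary FROM employees WHERE salary >= (SELECT MAX(salary) FROM employees)

Execution result:
name | salary
Frank Jones | 149954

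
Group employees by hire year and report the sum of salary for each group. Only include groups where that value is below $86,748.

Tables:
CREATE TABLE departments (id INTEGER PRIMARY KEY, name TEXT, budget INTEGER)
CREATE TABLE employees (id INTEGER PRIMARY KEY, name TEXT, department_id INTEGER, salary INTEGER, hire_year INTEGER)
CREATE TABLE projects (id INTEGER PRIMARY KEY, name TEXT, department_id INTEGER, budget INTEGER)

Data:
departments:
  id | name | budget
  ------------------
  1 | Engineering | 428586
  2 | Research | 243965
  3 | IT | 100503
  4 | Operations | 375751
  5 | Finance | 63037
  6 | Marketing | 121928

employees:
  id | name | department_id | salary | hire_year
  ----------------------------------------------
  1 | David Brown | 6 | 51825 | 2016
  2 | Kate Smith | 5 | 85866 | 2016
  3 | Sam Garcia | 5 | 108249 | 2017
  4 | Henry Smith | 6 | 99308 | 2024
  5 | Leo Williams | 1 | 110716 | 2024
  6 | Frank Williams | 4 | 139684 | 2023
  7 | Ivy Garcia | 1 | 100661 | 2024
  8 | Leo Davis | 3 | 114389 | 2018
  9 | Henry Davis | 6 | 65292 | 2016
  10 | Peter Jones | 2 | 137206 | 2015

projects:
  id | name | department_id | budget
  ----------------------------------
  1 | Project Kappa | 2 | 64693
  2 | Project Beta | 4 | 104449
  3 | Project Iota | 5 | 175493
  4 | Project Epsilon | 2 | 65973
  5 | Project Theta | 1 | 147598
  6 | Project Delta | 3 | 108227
SELECT hire_year, SUM(salary) AS sum_salary FROM employees GROUP BY hire_year HAVING SUM(salary) < 86748

Execution result:
(no rows)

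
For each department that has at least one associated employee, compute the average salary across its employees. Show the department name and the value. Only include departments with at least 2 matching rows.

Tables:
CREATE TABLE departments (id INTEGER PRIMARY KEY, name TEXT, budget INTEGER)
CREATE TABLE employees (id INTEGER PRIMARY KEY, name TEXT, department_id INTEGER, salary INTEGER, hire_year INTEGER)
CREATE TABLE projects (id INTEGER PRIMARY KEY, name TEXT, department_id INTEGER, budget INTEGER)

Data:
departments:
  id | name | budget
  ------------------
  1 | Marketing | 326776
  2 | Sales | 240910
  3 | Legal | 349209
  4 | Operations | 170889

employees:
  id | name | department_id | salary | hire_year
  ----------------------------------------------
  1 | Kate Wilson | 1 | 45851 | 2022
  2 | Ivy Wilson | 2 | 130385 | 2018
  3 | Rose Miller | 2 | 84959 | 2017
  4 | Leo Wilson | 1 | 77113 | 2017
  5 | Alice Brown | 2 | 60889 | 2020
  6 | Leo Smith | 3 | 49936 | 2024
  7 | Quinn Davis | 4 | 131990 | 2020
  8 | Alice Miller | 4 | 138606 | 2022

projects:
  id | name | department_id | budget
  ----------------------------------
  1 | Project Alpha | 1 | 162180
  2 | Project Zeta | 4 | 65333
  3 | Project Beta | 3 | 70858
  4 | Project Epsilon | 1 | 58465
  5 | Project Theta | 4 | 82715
SELECT p.name, AVG(c.salary) AS avg_salary FROM employees c JOIN departments p ON c.department_id = p.id GROUP BY p.id, p.name HAVING COUNT(*) >= 2

Execution result:
name | avg_salary
Marketing | 61482.00
Sales | 92077.67
Operations | 135298.00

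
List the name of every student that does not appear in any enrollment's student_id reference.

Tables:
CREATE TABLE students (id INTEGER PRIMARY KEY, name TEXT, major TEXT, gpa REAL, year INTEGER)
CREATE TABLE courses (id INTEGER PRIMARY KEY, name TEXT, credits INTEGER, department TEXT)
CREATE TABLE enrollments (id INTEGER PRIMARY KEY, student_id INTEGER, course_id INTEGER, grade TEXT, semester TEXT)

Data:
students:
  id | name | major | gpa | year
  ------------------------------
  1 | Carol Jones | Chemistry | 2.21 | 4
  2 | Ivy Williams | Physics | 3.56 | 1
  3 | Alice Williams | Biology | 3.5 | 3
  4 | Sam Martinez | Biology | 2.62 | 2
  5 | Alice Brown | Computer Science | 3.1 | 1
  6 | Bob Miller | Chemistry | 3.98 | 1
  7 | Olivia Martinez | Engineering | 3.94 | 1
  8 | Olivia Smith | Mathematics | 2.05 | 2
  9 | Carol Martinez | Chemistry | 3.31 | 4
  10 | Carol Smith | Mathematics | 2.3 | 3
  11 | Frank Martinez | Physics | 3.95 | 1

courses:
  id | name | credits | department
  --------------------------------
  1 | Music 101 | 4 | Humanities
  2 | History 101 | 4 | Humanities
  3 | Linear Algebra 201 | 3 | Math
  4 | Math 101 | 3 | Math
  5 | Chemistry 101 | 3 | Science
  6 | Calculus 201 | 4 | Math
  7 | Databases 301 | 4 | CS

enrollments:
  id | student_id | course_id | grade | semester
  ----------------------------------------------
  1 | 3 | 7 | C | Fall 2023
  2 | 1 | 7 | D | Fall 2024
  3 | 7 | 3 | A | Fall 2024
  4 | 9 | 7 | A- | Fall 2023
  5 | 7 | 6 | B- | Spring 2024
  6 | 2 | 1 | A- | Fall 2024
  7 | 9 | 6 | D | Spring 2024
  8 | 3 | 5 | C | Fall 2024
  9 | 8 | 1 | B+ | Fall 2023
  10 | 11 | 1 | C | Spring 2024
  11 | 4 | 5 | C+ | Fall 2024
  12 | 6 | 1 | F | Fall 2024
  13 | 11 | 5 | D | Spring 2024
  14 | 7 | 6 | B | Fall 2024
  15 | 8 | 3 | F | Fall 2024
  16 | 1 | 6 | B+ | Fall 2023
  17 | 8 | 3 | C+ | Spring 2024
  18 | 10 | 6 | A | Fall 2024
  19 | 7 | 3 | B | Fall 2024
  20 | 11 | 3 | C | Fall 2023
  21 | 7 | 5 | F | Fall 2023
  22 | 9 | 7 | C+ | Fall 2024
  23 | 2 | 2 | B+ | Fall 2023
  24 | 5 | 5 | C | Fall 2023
SELECT p.name FROM students p LEFT JOIN enrollments c ON c.student_id = p.id WHERE c.id IS NULL

Execution result:
(no rows)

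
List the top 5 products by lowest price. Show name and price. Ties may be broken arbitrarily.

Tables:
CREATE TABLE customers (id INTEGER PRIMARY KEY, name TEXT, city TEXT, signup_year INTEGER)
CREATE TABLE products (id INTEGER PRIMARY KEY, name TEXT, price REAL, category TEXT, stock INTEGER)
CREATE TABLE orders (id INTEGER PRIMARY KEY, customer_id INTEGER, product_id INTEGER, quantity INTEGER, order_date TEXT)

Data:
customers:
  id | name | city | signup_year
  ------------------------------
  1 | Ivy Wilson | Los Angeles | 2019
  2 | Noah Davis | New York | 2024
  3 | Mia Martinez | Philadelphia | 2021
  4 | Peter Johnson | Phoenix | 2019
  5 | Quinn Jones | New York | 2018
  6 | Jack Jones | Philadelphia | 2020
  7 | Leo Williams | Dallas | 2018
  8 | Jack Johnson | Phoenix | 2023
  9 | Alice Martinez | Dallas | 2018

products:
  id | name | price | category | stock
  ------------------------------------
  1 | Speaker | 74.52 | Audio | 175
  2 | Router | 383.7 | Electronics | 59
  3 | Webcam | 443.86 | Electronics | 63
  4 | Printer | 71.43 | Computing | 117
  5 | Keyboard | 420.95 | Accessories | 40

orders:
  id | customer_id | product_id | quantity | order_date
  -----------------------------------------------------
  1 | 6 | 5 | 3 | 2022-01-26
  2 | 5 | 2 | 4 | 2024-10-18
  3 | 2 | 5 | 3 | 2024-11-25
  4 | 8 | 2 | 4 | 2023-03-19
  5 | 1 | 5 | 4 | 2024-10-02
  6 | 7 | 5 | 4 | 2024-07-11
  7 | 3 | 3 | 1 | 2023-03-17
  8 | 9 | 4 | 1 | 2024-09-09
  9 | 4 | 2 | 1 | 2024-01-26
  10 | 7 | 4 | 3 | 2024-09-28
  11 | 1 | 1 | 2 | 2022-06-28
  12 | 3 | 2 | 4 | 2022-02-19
SELECT name, price FROM products ORDER BY price ASC LIMIT 5

Execution result:
name | price
Printer | 71.43
Speaker | 74.52
Router | 383.70
Keyboard | 420.95
Webcam | 443.86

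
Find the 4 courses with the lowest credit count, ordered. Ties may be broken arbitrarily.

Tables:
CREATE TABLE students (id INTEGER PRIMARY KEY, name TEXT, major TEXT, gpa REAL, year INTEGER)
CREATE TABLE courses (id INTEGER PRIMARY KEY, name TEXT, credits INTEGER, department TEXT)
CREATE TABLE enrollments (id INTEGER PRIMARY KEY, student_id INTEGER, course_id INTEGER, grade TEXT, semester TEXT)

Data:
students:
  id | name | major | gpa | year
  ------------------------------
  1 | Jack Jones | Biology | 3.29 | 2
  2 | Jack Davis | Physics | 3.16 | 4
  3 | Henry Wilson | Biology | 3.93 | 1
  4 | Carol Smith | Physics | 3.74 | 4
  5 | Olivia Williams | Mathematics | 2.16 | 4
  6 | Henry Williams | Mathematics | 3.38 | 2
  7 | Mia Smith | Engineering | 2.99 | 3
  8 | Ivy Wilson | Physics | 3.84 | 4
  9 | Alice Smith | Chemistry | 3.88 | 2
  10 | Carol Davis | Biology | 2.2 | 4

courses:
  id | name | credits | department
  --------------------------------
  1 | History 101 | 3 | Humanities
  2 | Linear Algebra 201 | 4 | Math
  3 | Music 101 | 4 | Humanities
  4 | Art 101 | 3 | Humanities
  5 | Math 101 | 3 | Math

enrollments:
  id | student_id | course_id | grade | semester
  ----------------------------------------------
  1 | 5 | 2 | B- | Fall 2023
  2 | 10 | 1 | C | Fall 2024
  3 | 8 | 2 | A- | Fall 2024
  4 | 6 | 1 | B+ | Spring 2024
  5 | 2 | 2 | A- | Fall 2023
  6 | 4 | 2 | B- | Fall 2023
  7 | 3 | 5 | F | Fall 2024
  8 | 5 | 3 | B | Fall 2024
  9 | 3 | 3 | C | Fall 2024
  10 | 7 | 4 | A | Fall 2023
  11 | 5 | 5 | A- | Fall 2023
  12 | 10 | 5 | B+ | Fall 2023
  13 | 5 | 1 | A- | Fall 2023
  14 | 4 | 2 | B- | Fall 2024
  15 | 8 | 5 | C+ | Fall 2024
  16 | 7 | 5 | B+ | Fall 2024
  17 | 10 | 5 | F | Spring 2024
SELECT name, credits FROM courses ORDER BY credits ASC LIMIT 4

Execution result:
name | credits
History 101 | 3
Art 101 | 3
Math 101 | 3
Linear Algebra 201 | 4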